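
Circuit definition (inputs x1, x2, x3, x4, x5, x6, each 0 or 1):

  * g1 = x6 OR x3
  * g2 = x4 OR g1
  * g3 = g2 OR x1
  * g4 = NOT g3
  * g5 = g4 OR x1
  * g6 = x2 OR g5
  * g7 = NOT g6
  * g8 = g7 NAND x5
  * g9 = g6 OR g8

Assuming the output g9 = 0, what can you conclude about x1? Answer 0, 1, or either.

g9 = g6 OR g8 must be 0, so both g6 = 0 and g8 = 0.
g6 = x2 OR g5 must be 0, so both x2 = 0 and g5 = 0.
Every assignment with g9 = 0 has x1 = 0; there are 7 such assignment(s).

0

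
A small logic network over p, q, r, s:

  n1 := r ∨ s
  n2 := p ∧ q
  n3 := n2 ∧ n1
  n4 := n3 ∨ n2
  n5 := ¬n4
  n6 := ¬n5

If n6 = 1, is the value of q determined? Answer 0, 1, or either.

n6 = ¬n5 must be 1, so n5 = 0.
n5 = ¬n4 must be 0, so n4 = 1.
Every assignment with n6 = 1 has q = 1; there are 4 such assignment(s).
  p=1, q=1, r=0, s=0
  p=1, q=1, r=0, s=1
  p=1, q=1, r=1, s=0
  p=1, q=1, r=1, s=1

1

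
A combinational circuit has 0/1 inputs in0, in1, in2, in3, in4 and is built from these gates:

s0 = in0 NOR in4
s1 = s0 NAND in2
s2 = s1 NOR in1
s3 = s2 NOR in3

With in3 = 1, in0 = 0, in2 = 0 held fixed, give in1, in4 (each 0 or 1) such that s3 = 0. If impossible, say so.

in1=1, in4=0

Check with in3 = 1, in0 = 0, in2 = 0 and in1=1, in4=0:
s0 = in0 NOR in4 = 0 NOR 0 = 1
s1 = s0 NAND in2 = 1 NAND 0 = 1
s2 = s1 NOR in1 = 1 NOR 1 = 0
s3 = s2 NOR in3 = 0 NOR 1 = 0
So s3 = 0.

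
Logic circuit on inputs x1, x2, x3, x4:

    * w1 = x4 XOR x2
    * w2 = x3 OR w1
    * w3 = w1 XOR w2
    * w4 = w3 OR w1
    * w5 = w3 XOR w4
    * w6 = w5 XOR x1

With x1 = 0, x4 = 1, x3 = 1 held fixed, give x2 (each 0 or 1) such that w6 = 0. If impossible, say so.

x2=1

Check with x1 = 0, x4 = 1, x3 = 1 and x2=1:
w1 = x4 XOR x2 = 1 XOR 1 = 0
w2 = x3 OR w1 = 1 OR 0 = 1
w3 = w1 XOR w2 = 0 XOR 1 = 1
w4 = w3 OR w1 = 1 OR 0 = 1
w5 = w3 XOR w4 = 1 XOR 1 = 0
w6 = w5 XOR x1 = 0 XOR 0 = 0
So w6 = 0.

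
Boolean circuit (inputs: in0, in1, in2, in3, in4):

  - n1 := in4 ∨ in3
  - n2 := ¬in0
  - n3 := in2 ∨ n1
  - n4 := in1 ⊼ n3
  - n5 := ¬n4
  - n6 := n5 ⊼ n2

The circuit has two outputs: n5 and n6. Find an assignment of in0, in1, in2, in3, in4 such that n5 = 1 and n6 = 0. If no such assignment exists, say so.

in0=0, in1=1, in2=0, in3=1, in4=0

Check with in0=0, in1=1, in2=0, in3=1, in4=0:
n1 = in4 ∨ in3 = 0 ∨ 1 = 1
n2 = ¬in0 = ¬0 = 1
n3 = in2 ∨ n1 = 0 ∨ 1 = 1
n4 = in1 ⊼ n3 = 1 ⊼ 1 = 0
n5 = ¬n4 = ¬0 = 1
n6 = n5 ⊼ n2 = 1 ⊼ 1 = 0
So n5 = 1 and n6 = 0.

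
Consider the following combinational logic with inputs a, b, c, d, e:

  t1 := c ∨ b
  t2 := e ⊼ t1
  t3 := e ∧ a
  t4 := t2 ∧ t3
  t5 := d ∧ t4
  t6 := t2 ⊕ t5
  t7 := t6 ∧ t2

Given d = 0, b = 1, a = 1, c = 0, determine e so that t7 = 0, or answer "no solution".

e=1

t7 = t6 ∧ t2 must be 0, so at least one of t6, t2 is 0.
Check with d = 0, b = 1, a = 1, c = 0 and e=1:
t1 = c ∨ b = 0 ∨ 1 = 1
t2 = e ⊼ t1 = 1 ⊼ 1 = 0
t3 = e ∧ a = 1 ∧ 1 = 1
t4 = t2 ∧ t3 = 0 ∧ 1 = 0
t5 = d ∧ t4 = 0 ∧ 0 = 0
t6 = t2 ⊕ t5 = 0 ⊕ 0 = 0
t7 = t6 ∧ t2 = 0 ∧ 0 = 0
So t7 = 0.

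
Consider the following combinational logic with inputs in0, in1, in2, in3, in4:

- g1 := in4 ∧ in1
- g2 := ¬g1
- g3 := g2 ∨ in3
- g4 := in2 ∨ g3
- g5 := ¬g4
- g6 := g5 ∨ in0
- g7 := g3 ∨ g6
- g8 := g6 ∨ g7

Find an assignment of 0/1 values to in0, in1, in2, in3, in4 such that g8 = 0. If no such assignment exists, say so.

g8 = g6 ∨ g7 must be 0, so both g6 = 0 and g7 = 0.
Check with in0=0, in1=1, in2=1, in3=0, in4=1:
g1 = in4 ∧ in1 = 1 ∧ 1 = 1
g2 = ¬g1 = ¬1 = 0
g3 = g2 ∨ in3 = 0 ∨ 0 = 0
g4 = in2 ∨ g3 = 1 ∨ 0 = 1
g5 = ¬g4 = ¬1 = 0
g6 = g5 ∨ in0 = 0 ∨ 0 = 0
g7 = g3 ∨ g6 = 0 ∨ 0 = 0
g8 = g6 ∨ g7 = 0 ∨ 0 = 0
So g8 = 0 as required.

in0=0, in1=1, in2=1, in3=0, in4=1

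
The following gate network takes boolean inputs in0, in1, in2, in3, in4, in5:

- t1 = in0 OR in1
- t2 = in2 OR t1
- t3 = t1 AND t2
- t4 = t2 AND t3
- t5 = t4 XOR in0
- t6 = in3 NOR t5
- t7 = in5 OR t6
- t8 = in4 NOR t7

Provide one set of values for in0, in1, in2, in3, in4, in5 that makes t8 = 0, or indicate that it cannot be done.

t8 = in4 NOR t7 must be 0, so at least one of in4, t7 is 1.
Check with in0=0, in1=1, in2=1, in3=1, in4=1, in5=1:
t1 = in0 OR in1 = 0 OR 1 = 1
t2 = in2 OR t1 = 1 OR 1 = 1
t3 = t1 AND t2 = 1 AND 1 = 1
t4 = t2 AND t3 = 1 AND 1 = 1
t5 = t4 XOR in0 = 1 XOR 0 = 1
t6 = in3 NOR t5 = 1 NOR 1 = 0
t7 = in5 OR t6 = 1 OR 0 = 1
t8 = in4 NOR t7 = 1 NOR 1 = 0
So t8 = 0 as required.

in0=0, in1=1, in2=1, in3=1, in4=1, in5=1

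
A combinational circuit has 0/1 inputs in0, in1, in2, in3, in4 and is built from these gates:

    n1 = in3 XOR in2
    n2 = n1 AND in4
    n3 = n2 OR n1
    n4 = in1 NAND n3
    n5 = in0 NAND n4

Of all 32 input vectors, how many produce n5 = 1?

n5 = in0 NAND n4 must be 1, so at least one of in0, n4 is 0.
Enumerating the 32 input combinations, 20 give n5 = 1 and 12 give n5 = 0.

20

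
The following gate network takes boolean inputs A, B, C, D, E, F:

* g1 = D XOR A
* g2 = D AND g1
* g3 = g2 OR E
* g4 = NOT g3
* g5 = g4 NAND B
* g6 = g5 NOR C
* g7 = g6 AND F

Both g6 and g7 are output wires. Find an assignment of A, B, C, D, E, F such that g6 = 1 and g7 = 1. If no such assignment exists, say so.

Check with A=1 B=1 C=0 D=1 E=0 F=1:
g1 = D XOR A = 1 XOR 1 = 0
g2 = D AND g1 = 1 AND 0 = 0
g3 = g2 OR E = 0 OR 0 = 0
g4 = NOT g3 = NOT 0 = 1
g5 = g4 NAND B = 1 NAND 1 = 0
g6 = g5 NOR C = 0 NOR 0 = 1
g7 = g6 AND F = 1 AND 1 = 1
So g6 = 1 and g7 = 1.

A=1 B=1 C=0 D=1 E=0 F=1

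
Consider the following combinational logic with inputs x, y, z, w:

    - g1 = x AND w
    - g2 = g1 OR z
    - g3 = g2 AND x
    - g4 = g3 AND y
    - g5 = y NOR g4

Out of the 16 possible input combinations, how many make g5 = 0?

g5 = y NOR g4 must be 0, so at least one of y, g4 is 1.
Enumerating the 16 input combinations, 8 give g5 = 0 and 8 give g5 = 1.

8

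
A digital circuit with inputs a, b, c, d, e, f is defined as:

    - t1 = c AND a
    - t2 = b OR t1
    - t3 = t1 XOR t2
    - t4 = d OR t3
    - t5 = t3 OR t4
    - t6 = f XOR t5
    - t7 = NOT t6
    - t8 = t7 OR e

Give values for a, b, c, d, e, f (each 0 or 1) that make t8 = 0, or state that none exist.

a=1, b=1, c=0, d=0, e=0, f=0

Check with a=1, b=1, c=0, d=0, e=0, f=0:
t1 = c AND a = 0 AND 1 = 0
t2 = b OR t1 = 1 OR 0 = 1
t3 = t1 XOR t2 = 0 XOR 1 = 1
t4 = d OR t3 = 0 OR 1 = 1
t5 = t3 OR t4 = 1 OR 1 = 1
t6 = f XOR t5 = 0 XOR 1 = 1
t7 = NOT t6 = NOT 1 = 0
t8 = t7 OR e = 0 OR 0 = 0
So t8 = 0 as required.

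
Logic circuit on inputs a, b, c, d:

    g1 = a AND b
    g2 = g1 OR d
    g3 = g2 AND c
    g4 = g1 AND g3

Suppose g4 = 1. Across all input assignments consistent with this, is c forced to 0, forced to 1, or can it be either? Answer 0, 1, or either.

1

g4 = g1 AND g3 must be 1, so both g1 = 1 and g3 = 1.
Every assignment with g4 = 1 has c = 1; there are 2 such assignment(s).
  a=1, b=1, c=1, d=0
  a=1, b=1, c=1, d=1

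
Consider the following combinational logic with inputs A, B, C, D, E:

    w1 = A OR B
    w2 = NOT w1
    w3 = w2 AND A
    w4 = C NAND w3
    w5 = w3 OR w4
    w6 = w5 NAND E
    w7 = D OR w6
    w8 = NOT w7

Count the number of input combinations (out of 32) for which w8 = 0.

w8 = NOT w7 must be 0, so w7 = 1.
Enumerating the 32 input combinations, 24 give w8 = 0 and 8 give w8 = 1.

24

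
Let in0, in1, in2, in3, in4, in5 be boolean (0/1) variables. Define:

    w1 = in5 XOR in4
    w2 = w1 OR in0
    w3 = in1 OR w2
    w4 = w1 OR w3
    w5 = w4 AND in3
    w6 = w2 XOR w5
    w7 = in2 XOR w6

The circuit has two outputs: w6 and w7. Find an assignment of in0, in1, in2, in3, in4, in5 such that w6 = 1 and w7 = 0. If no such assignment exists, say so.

in0=1, in1=1, in2=1, in3=0, in4=0, in5=1

Check with in0=1, in1=1, in2=1, in3=0, in4=0, in5=1:
w1 = in5 XOR in4 = 1 XOR 0 = 1
w2 = w1 OR in0 = 1 OR 1 = 1
w3 = in1 OR w2 = 1 OR 1 = 1
w4 = w1 OR w3 = 1 OR 1 = 1
w5 = w4 AND in3 = 1 AND 0 = 0
w6 = w2 XOR w5 = 1 XOR 0 = 1
w7 = in2 XOR w6 = 1 XOR 1 = 0
So w6 = 1 and w7 = 0.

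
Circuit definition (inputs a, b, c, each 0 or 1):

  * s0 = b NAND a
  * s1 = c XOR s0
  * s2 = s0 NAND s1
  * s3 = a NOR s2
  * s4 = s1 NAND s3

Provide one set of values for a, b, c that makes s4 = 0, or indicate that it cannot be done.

a=0, b=1, c=0

s4 = s1 NAND s3 must be 0, so both s1 = 1 and s3 = 1.
s1 = c XOR s0 must be 1, so c and s0 differ.
Check with a=0, b=1, c=0:
s0 = b NAND a = 1 NAND 0 = 1
s1 = c XOR s0 = 0 XOR 1 = 1
s2 = s0 NAND s1 = 1 NAND 1 = 0
s3 = a NOR s2 = 0 NOR 0 = 1
s4 = s1 NAND s3 = 1 NAND 1 = 0
So s4 = 0 as required.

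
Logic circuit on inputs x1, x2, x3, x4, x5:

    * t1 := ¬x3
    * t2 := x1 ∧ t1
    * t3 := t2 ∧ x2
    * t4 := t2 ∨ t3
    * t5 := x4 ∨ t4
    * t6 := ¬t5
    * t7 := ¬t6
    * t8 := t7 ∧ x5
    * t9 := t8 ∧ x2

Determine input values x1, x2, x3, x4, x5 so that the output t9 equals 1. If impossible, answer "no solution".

x1=1 x2=1 x3=0 x4=0 x5=1

Check with x1=1 x2=1 x3=0 x4=0 x5=1:
t1 = ¬x3 = ¬0 = 1
t2 = x1 ∧ t1 = 1 ∧ 1 = 1
t3 = t2 ∧ x2 = 1 ∧ 1 = 1
t4 = t2 ∨ t3 = 1 ∨ 1 = 1
t5 = x4 ∨ t4 = 0 ∨ 1 = 1
t6 = ¬t5 = ¬1 = 0
t7 = ¬t6 = ¬0 = 1
t8 = t7 ∧ x5 = 1 ∧ 1 = 1
t9 = t8 ∧ x2 = 1 ∧ 1 = 1
So t9 = 1 as required.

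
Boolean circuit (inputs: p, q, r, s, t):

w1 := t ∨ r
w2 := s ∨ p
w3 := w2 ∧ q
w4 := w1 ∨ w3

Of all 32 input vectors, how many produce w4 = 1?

w4 = w1 ∨ w3 must be 1, so at least one of w1, w3 is 1.
Enumerating the 32 input combinations, 27 give w4 = 1 and 5 give w4 = 0.

27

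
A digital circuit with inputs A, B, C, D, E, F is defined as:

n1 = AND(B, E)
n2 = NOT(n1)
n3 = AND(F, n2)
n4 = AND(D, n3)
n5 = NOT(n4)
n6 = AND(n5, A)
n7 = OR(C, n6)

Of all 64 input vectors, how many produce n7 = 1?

n7 = OR(C, n6) must be 1, so at least one of C, n6 is 1.
Enumerating the 64 input combinations, 45 give n7 = 1 and 19 give n7 = 0.

45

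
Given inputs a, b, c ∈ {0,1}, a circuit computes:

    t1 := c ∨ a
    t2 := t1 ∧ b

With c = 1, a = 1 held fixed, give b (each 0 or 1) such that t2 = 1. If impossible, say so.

Check with c = 1, a = 1 and b=1:
t1 = c ∨ a = 1 ∨ 1 = 1
t2 = t1 ∧ b = 1 ∧ 1 = 1
So t2 = 1.

b=1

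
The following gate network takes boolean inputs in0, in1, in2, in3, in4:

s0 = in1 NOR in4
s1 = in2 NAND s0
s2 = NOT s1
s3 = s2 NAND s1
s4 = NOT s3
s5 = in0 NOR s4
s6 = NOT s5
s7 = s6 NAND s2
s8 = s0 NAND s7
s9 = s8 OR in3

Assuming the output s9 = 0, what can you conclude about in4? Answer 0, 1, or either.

0

s9 = s8 OR in3 must be 0, so both s8 = 0 and in3 = 0.
Every assignment with s9 = 0 has in4 = 0; there are 3 such assignment(s).
  in0=0, in1=0, in2=0, in3=0, in4=0
  in0=0, in1=0, in2=1, in3=0, in4=0
  in0=1, in1=0, in2=0, in3=0, in4=0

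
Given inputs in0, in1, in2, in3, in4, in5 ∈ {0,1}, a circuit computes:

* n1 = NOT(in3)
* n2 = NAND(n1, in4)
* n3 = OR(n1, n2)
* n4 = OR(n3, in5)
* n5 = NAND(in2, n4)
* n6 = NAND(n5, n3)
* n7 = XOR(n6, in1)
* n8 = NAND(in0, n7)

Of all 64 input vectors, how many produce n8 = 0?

n8 = NAND(in0, n7) must be 0, so both in0 = 1 and n7 = 1.
Enumerating the 64 input combinations, 16 give n8 = 0 and 48 give n8 = 1.

16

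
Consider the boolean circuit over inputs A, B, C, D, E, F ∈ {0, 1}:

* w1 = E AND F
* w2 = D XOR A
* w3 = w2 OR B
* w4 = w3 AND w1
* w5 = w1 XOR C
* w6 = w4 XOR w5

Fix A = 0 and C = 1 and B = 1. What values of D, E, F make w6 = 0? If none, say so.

With A = 0 and C = 1 and B = 1 fixed, none of the 8 settings of D, E, F give w6 = 0.
For example, with D=1, E=1, F=0:
w1 = E AND F = 1 AND 0 = 0
w2 = D XOR A = 1 XOR 0 = 1
w3 = w2 OR B = 1 OR 1 = 1
w4 = w3 AND w1 = 1 AND 0 = 0
w5 = w1 XOR C = 0 XOR 1 = 1
w6 = w4 XOR w5 = 0 XOR 1 = 1
giving w6 = 1 ≠ 0.

no solution exists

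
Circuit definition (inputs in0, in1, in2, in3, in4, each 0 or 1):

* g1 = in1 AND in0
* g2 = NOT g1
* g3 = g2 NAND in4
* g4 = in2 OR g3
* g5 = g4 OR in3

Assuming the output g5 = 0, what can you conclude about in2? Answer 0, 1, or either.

0

g5 = g4 OR in3 must be 0, so both g4 = 0 and in3 = 0.
Every assignment with g5 = 0 has in2 = 0; there are 3 such assignment(s).
  in0=0, in1=0, in2=0, in3=0, in4=1
  in0=0, in1=1, in2=0, in3=0, in4=1
  in0=1, in1=0, in2=0, in3=0, in4=1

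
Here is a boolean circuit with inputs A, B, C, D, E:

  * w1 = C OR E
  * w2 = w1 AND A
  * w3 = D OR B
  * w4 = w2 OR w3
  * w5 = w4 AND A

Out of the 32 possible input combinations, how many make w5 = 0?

w5 = w4 AND A must be 0, so at least one of w4, A is 0.
Enumerating the 32 input combinations, 17 give w5 = 0 and 15 give w5 = 1.

17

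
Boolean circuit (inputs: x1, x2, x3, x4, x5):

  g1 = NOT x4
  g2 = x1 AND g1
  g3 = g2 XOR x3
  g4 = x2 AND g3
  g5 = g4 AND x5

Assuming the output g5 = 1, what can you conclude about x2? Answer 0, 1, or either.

g5 = g4 AND x5 must be 1, so both g4 = 1 and x5 = 1.
g4 = x2 AND g3 must be 1, so both x2 = 1 and g3 = 1.
g3 = g2 XOR x3 must be 1, so g2 and x3 differ.
Every assignment with g5 = 1 has x2 = 1; there are 4 such assignment(s).
  x1=0, x2=1, x3=1, x4=0, x5=1
  x1=0, x2=1, x3=1, x4=1, x5=1
  x1=1, x2=1, x3=0, x4=0, x5=1
  x1=1, x2=1, x3=1, x4=1, x5=1

1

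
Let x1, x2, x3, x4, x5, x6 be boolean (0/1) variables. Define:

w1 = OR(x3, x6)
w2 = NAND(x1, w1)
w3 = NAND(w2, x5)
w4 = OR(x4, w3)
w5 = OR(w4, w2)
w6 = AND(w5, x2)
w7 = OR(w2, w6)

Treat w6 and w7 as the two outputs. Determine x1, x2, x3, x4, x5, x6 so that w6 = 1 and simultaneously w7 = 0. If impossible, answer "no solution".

Across all 64 input combinations, none give both w6 = 1 and w7 = 0.

no solution exists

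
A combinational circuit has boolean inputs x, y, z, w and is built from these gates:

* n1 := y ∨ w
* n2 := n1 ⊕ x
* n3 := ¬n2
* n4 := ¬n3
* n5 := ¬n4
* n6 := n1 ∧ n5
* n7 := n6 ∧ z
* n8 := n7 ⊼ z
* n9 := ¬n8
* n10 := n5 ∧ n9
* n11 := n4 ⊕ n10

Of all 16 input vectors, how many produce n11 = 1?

n11 = n4 ⊕ n10 must be 1, so n4 and n10 differ.
Enumerating the 16 input combinations, 11 give n11 = 1 and 5 give n11 = 0.

11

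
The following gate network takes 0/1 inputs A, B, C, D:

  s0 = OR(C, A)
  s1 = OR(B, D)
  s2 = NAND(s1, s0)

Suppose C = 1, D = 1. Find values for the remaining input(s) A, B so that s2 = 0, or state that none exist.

A=1, B=0

s2 = NAND(s1, s0) must be 0, so both s1 = 1 and s0 = 1.
Check with C = 1, D = 1 and A=1, B=0:
s0 = OR(C, A) = OR(1, 1) = 1
s1 = OR(B, D) = OR(0, 1) = 1
s2 = NAND(s1, s0) = NAND(1, 1) = 0
So s2 = 0.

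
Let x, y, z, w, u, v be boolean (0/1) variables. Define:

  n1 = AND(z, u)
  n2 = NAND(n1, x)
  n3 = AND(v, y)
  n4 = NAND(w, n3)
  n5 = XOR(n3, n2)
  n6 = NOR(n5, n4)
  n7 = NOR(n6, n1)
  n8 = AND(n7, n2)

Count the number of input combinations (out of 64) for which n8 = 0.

22

n8 = AND(n7, n2) must be 0, so at least one of n7, n2 is 0.
Enumerating the 64 input combinations, 22 give n8 = 0 and 42 give n8 = 1.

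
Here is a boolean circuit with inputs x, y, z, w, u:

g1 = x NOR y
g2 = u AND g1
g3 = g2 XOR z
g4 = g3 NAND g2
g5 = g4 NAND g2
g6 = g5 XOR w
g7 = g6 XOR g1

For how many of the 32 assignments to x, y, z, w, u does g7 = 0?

g7 = g6 XOR g1 must be 0, so g6 and g1 are equal.
Enumerating the 32 input combinations, 16 give g7 = 0 and 16 give g7 = 1.

16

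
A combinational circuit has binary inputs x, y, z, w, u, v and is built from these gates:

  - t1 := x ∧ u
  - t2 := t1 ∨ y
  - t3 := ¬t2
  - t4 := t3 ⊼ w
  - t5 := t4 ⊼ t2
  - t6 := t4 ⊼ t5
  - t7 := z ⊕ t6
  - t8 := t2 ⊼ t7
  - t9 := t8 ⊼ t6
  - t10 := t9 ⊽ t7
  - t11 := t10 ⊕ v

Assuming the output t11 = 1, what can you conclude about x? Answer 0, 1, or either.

Both values of x occur among assignments with t11 = 1:
  x=0: x=0, y=0, z=0, w=0, u=0, v=1
  x=1: x=1, y=0, z=0, w=0, u=0, v=1

either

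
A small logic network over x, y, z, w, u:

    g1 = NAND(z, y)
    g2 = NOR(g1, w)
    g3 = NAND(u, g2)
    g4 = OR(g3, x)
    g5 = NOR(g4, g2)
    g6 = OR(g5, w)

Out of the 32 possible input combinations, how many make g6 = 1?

16

g6 = OR(g5, w) must be 1, so at least one of g5, w is 1.
Enumerating the 32 input combinations, 16 give g6 = 1 and 16 give g6 = 0.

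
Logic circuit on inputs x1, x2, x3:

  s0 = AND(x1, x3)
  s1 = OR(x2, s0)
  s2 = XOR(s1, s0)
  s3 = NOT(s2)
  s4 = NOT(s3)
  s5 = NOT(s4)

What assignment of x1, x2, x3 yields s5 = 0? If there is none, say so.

x1=0, x2=1, x3=1

s5 = NOT(s4) must be 0, so s4 = 1.
Check with x1=0, x2=1, x3=1:
s0 = AND(x1, x3) = AND(0, 1) = 0
s1 = OR(x2, s0) = OR(1, 0) = 1
s2 = XOR(s1, s0) = XOR(1, 0) = 1
s3 = NOT(s2) = NOT 1 = 0
s4 = NOT(s3) = NOT 0 = 1
s5 = NOT(s4) = NOT 1 = 0
So s5 = 0 as required.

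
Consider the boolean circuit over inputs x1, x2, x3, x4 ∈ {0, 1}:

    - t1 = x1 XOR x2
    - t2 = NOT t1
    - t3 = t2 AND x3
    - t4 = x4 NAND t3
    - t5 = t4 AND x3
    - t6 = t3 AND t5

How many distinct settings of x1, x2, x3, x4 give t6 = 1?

2

t6 = t3 AND t5 must be 1, so both t3 = 1 and t5 = 1.
t3 = t2 AND x3 must be 1, so both t2 = 1 and x3 = 1.
t5 = t4 AND x3 must be 1, so both t4 = 1 and x3 = 1.
Satisfying assignments:
  x1=0, x2=0, x3=1, x4=0
  x1=1, x2=1, x3=1, x4=0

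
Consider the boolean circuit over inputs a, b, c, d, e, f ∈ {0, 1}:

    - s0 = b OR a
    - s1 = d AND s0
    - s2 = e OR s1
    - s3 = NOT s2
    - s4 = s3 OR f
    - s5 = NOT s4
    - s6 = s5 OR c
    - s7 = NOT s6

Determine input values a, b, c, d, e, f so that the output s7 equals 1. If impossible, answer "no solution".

Check with a=1, b=0, c=0, d=1, e=1, f=1:
s0 = b OR a = 0 OR 1 = 1
s1 = d AND s0 = 1 AND 1 = 1
s2 = e OR s1 = 1 OR 1 = 1
s3 = NOT s2 = NOT 1 = 0
s4 = s3 OR f = 0 OR 1 = 1
s5 = NOT s4 = NOT 1 = 0
s6 = s5 OR c = 0 OR 0 = 0
s7 = NOT s6 = NOT 0 = 1
So s7 = 1 as required.

a=1, b=0, c=0, d=1, e=1, f=1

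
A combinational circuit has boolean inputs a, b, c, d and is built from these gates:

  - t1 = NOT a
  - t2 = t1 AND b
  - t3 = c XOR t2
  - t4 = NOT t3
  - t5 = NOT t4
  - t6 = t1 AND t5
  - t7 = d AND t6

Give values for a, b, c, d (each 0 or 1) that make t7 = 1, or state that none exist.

Check with a=0 b=1 c=0 d=1:
t1 = NOT a = NOT 0 = 1
t2 = t1 AND b = 1 AND 1 = 1
t3 = c XOR t2 = 0 XOR 1 = 1
t4 = NOT t3 = NOT 1 = 0
t5 = NOT t4 = NOT 0 = 1
t6 = t1 AND t5 = 1 AND 1 = 1
t7 = d AND t6 = 1 AND 1 = 1
So t7 = 1 as required.

a=0 b=1 c=0 d=1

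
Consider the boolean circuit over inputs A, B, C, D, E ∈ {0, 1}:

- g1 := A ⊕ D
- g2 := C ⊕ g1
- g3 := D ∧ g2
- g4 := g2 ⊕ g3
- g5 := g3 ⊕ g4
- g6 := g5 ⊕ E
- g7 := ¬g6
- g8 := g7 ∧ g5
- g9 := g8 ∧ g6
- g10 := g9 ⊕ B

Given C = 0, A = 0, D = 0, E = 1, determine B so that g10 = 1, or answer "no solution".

g10 = g9 ⊕ B must be 1, so g9 and B differ.
Check with C = 0, A = 0, D = 0, E = 1 and B=1:
g1 = A ⊕ D = 0 ⊕ 0 = 0
g2 = C ⊕ g1 = 0 ⊕ 0 = 0
g3 = D ∧ g2 = 0 ∧ 0 = 0
g4 = g2 ⊕ g3 = 0 ⊕ 0 = 0
g5 = g3 ⊕ g4 = 0 ⊕ 0 = 0
g6 = g5 ⊕ E = 0 ⊕ 1 = 1
g7 = ¬g6 = ¬1 = 0
g8 = g7 ∧ g5 = 0 ∧ 0 = 0
g9 = g8 ∧ g6 = 0 ∧ 1 = 0
g10 = g9 ⊕ B = 0 ⊕ 1 = 1
So g10 = 1.

B=1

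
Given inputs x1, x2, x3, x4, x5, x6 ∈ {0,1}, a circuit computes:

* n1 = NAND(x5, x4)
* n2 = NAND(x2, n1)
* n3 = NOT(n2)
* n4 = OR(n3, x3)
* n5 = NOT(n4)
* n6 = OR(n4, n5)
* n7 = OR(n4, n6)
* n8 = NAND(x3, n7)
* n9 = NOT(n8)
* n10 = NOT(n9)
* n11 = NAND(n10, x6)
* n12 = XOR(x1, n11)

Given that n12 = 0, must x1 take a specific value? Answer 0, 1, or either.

Both values of x1 occur among assignments with n12 = 0:
  x1=0: x1=0, x2=0, x3=0, x4=0, x5=0, x6=1
  x1=1: x1=1, x2=0, x3=0, x4=0, x5=0, x6=0

either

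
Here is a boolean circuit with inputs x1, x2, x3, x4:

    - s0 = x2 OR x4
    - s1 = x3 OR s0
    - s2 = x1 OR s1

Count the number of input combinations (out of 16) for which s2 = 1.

s2 = x1 OR s1 must be 1, so at least one of x1, s1 is 1.
Enumerating the 16 input combinations, 15 give s2 = 1 and 1 give s2 = 0.

15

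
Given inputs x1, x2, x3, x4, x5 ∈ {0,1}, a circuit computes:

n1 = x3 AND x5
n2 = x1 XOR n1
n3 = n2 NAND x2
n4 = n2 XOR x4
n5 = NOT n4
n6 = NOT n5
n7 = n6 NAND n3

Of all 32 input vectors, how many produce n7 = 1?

20

n7 = n6 NAND n3 must be 1, so at least one of n6, n3 is 0.
Enumerating the 32 input combinations, 20 give n7 = 1 and 12 give n7 = 0.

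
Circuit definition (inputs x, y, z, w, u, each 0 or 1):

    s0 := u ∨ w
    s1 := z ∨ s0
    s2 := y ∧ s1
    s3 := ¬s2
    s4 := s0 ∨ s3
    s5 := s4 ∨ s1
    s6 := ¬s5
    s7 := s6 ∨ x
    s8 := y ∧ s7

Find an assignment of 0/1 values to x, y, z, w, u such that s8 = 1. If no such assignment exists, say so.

s8 = y ∧ s7 must be 1, so both y = 1 and s7 = 1.
s7 = s6 ∨ x must be 1, so at least one of s6, x is 1.
Check with x=1, y=1, z=0, w=1, u=1:
s0 = u ∨ w = 1 ∨ 1 = 1
s1 = z ∨ s0 = 0 ∨ 1 = 1
s2 = y ∧ s1 = 1 ∧ 1 = 1
s3 = ¬s2 = ¬1 = 0
s4 = s0 ∨ s3 = 1 ∨ 0 = 1
s5 = s4 ∨ s1 = 1 ∨ 1 = 1
s6 = ¬s5 = ¬1 = 0
s7 = s6 ∨ x = 0 ∨ 1 = 1
s8 = y ∧ s7 = 1 ∧ 1 = 1
So s8 = 1 as required.

x=1, y=1, z=0, w=1, u=1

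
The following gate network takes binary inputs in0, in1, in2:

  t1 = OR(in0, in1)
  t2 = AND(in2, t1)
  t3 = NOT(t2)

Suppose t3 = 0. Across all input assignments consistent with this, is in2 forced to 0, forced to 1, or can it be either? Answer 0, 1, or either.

t3 = NOT(t2) must be 0, so t2 = 1.
t2 = AND(in2, t1) must be 1, so both in2 = 1 and t1 = 1.
t1 = OR(in0, in1) must be 1, so at least one of in0, in1 is 1.
Every assignment with t3 = 0 has in2 = 1; there are 3 such assignment(s).
  in0=0, in1=1, in2=1
  in0=1, in1=0, in2=1
  in0=1, in1=1, in2=1

1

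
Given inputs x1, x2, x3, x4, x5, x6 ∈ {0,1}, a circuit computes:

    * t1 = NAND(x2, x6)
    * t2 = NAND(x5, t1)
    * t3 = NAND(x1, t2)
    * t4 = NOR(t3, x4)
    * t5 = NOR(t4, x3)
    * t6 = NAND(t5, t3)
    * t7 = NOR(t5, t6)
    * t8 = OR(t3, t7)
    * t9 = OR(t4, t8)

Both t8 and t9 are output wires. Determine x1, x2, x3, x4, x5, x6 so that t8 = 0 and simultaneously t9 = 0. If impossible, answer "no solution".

Check with x1=1 x2=1 x3=1 x4=1 x5=1 x6=1:
t1 = NAND(x2, x6) = NAND(1, 1) = 0
t2 = NAND(x5, t1) = NAND(1, 0) = 1
t3 = NAND(x1, t2) = NAND(1, 1) = 0
t4 = NOR(t3, x4) = NOR(0, 1) = 0
t5 = NOR(t4, x3) = NOR(0, 1) = 0
t6 = NAND(t5, t3) = NAND(0, 0) = 1
t7 = NOR(t5, t6) = NOR(0, 1) = 0
t8 = OR(t3, t7) = OR(0, 0) = 0
t9 = OR(t4, t8) = OR(0, 0) = 0
So t8 = 0 and t9 = 0.

x1=1 x2=1 x3=1 x4=1 x5=1 x6=1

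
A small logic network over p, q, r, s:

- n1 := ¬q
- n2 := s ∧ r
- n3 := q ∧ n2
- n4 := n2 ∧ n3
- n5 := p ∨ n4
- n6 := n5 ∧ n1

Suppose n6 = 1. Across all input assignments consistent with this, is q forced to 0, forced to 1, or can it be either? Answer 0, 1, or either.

0

n6 = n5 ∧ n1 must be 1, so both n5 = 1 and n1 = 1.
n5 = p ∨ n4 must be 1, so at least one of p, n4 is 1.
n1 = ¬q must be 1, so q = 0.
Every assignment with n6 = 1 has q = 0; there are 4 such assignment(s).
  p=1, q=0, r=0, s=0
  p=1, q=0, r=0, s=1
  p=1, q=0, r=1, s=0
  p=1, q=0, r=1, s=1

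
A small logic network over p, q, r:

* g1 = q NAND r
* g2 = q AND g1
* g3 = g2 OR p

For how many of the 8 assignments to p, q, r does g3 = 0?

3

g3 = g2 OR p must be 0, so both g2 = 0 and p = 0.
Satisfying assignments:
  p=0, q=0, r=0
  p=0, q=0, r=1
  p=0, q=1, r=1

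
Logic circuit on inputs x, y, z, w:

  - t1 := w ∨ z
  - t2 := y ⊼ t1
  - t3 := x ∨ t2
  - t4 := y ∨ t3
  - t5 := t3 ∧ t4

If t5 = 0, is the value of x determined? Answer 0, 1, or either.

0

t5 = t3 ∧ t4 must be 0, so at least one of t3, t4 is 0.
Every assignment with t5 = 0 has x = 0; there are 3 such assignment(s).
  x=0, y=1, z=0, w=1
  x=0, y=1, z=1, w=0
  x=0, y=1, z=1, w=1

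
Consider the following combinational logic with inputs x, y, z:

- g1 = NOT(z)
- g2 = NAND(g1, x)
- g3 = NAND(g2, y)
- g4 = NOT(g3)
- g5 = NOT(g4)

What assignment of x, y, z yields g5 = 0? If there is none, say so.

Check with x=0, y=1, z=0:
g1 = NOT(z) = NOT 0 = 1
g2 = NAND(g1, x) = NAND(1, 0) = 1
g3 = NAND(g2, y) = NAND(1, 1) = 0
g4 = NOT(g3) = NOT 0 = 1
g5 = NOT(g4) = NOT 1 = 0
So g5 = 0 as required.

x=0, y=1, z=0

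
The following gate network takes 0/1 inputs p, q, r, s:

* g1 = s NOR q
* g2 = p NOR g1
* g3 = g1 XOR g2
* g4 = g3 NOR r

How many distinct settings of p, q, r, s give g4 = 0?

13

g4 = g3 NOR r must be 0, so at least one of g3, r is 1.
Enumerating the 16 input combinations, 13 give g4 = 0 and 3 give g4 = 1.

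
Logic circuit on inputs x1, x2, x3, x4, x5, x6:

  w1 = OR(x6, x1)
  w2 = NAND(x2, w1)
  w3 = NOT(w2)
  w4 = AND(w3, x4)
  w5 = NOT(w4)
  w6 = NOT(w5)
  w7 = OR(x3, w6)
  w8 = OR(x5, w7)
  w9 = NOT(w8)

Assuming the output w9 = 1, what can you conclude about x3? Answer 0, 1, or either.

0

w9 = NOT(w8) must be 1, so w8 = 0.
w8 = OR(x5, w7) must be 0, so both x5 = 0 and w7 = 0.
w7 = OR(x3, w6) must be 0, so both x3 = 0 and w6 = 0.
Every assignment with w9 = 1 has x3 = 0; there are 13 such assignment(s).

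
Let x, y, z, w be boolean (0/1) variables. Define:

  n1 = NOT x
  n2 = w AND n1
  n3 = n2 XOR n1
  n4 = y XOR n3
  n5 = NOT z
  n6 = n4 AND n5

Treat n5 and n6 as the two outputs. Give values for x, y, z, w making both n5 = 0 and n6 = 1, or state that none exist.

no solution exists

Across all 16 input combinations, none give both n5 = 0 and n6 = 1.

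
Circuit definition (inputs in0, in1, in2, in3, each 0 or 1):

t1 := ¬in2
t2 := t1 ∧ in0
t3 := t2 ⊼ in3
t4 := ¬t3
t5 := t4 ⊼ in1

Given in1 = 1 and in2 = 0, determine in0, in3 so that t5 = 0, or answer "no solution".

in0=1, in3=1

Check with in1 = 1 and in2 = 0 and in0=1, in3=1:
t1 = ¬in2 = ¬0 = 1
t2 = t1 ∧ in0 = 1 ∧ 1 = 1
t3 = t2 ⊼ in3 = 1 ⊼ 1 = 0
t4 = ¬t3 = ¬0 = 1
t5 = t4 ⊼ in1 = 1 ⊼ 1 = 0
So t5 = 0.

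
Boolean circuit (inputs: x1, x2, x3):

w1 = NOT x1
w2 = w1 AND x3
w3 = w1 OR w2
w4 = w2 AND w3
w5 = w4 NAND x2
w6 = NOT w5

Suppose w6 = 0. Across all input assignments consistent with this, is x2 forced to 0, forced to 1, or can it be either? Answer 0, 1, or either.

Both values of x2 occur among assignments with w6 = 0:
  x2=0: x1=0, x2=0, x3=0
  x2=1: x1=0, x2=1, x3=0

either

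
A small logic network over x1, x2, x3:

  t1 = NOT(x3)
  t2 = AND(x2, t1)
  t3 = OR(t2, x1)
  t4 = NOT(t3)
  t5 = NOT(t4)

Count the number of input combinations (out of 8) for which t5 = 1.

t5 = NOT(t4) must be 1, so t4 = 0.
t4 = NOT(t3) must be 0, so t3 = 1.
t3 = OR(t2, x1) must be 1, so at least one of t2, x1 is 1.
Satisfying assignments:
  x1=0, x2=1, x3=0
  x1=1, x2=0, x3=0
  x1=1, x2=0, x3=1
  x1=1, x2=1, x3=0
  x1=1, x2=1, x3=1

5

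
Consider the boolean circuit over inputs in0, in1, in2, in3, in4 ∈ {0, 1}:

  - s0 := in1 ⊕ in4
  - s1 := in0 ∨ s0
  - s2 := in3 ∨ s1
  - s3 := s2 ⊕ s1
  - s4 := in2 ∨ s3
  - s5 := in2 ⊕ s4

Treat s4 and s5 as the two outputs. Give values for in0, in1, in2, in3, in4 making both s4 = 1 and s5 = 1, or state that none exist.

in0=0, in1=0, in2=0, in3=1, in4=0

Check with in0=0, in1=0, in2=0, in3=1, in4=0:
s0 = in1 ⊕ in4 = 0 ⊕ 0 = 0
s1 = in0 ∨ s0 = 0 ∨ 0 = 0
s2 = in3 ∨ s1 = 1 ∨ 0 = 1
s3 = s2 ⊕ s1 = 1 ⊕ 0 = 1
s4 = in2 ∨ s3 = 0 ∨ 1 = 1
s5 = in2 ⊕ s4 = 0 ⊕ 1 = 1
So s4 = 1 and s5 = 1.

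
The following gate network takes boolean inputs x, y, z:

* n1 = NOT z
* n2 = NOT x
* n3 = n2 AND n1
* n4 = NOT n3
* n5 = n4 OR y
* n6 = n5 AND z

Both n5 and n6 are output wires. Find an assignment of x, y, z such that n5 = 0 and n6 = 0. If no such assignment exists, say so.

x=0 y=0 z=0

Check with x=0 y=0 z=0:
n1 = NOT z = NOT 0 = 1
n2 = NOT x = NOT 0 = 1
n3 = n2 AND n1 = 1 AND 1 = 1
n4 = NOT n3 = NOT 1 = 0
n5 = n4 OR y = 0 OR 0 = 0
n6 = n5 AND z = 0 AND 0 = 0
So n5 = 0 and n6 = 0.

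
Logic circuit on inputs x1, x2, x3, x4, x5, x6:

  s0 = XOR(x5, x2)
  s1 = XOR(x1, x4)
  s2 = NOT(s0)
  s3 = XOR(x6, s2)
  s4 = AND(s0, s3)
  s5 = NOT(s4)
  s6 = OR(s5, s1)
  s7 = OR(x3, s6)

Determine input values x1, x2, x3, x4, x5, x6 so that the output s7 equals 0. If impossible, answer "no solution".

Check with x1=1 x2=1 x3=0 x4=1 x5=0 x6=1:
s0 = XOR(x5, x2) = XOR(0, 1) = 1
s1 = XOR(x1, x4) = XOR(1, 1) = 0
s2 = NOT(s0) = NOT 1 = 0
s3 = XOR(x6, s2) = XOR(1, 0) = 1
s4 = AND(s0, s3) = AND(1, 1) = 1
s5 = NOT(s4) = NOT 1 = 0
s6 = OR(s5, s1) = OR(0, 0) = 0
s7 = OR(x3, s6) = OR(0, 0) = 0
So s7 = 0 as required.

x1=1 x2=1 x3=0 x4=1 x5=0 x6=1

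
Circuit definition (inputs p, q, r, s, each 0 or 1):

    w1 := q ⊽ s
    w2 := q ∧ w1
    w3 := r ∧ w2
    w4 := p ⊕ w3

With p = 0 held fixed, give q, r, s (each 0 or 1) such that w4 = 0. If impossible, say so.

w4 = p ⊕ w3 must be 0, so p and w3 are equal.
Check with p = 0 and q=0, r=0, s=1:
w1 = q ⊽ s = 0 ⊽ 1 = 0
w2 = q ∧ w1 = 0 ∧ 0 = 0
w3 = r ∧ w2 = 0 ∧ 0 = 0
w4 = p ⊕ w3 = 0 ⊕ 0 = 0
So w4 = 0.

q=0 r=0 s=1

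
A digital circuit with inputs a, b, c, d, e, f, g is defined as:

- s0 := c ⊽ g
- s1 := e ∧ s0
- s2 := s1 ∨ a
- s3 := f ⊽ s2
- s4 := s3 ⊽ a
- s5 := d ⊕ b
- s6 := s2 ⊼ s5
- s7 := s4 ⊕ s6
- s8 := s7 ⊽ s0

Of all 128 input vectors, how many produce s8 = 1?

48

s8 = s7 ⊽ s0 must be 1, so both s7 = 0 and s0 = 0.
Enumerating the 128 input combinations, 48 give s8 = 1 and 80 give s8 = 0.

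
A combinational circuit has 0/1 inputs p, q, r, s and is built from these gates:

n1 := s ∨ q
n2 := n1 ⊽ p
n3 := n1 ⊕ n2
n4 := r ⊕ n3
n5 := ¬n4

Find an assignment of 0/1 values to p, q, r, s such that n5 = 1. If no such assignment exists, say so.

n5 = ¬n4 must be 1, so n4 = 0.
n4 = r ⊕ n3 must be 0, so r and n3 are equal.
Check with p=0, q=0, r=1, s=1:
n1 = s ∨ q = 1 ∨ 0 = 1
n2 = n1 ⊽ p = 1 ⊽ 0 = 0
n3 = n1 ⊕ n2 = 1 ⊕ 0 = 1
n4 = r ⊕ n3 = 1 ⊕ 1 = 0
n5 = ¬n4 = ¬0 = 1
So n5 = 1 as required.

p=0, q=0, r=1, s=1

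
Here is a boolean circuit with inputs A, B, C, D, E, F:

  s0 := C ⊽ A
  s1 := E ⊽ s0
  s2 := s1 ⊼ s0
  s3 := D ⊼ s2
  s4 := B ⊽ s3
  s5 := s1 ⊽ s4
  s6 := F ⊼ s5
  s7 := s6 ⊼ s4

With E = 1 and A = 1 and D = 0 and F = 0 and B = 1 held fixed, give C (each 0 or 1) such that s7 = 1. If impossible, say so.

s7 = s6 ⊼ s4 must be 1, so at least one of s6, s4 is 0.
Check with E = 1 and A = 1 and D = 0 and F = 0 and B = 1 and C=0:
s0 = C ⊽ A = 0 ⊽ 1 = 0
s1 = E ⊽ s0 = 1 ⊽ 0 = 0
s2 = s1 ⊼ s0 = 0 ⊼ 0 = 1
s3 = D ⊼ s2 = 0 ⊼ 1 = 1
s4 = B ⊽ s3 = 1 ⊽ 1 = 0
s5 = s1 ⊽ s4 = 0 ⊽ 0 = 1
s6 = F ⊼ s5 = 0 ⊼ 1 = 1
s7 = s6 ⊼ s4 = 1 ⊼ 0 = 1
So s7 = 1.

C=0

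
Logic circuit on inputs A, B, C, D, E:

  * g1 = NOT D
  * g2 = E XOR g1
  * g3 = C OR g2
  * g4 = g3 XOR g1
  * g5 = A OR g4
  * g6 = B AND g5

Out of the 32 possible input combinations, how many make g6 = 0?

20

g6 = B AND g5 must be 0, so at least one of B, g5 is 0.
Enumerating the 32 input combinations, 20 give g6 = 0 and 12 give g6 = 1.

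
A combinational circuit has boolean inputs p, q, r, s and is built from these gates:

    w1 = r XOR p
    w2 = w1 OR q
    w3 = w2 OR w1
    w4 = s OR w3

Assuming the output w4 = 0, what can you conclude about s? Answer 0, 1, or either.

w4 = s OR w3 must be 0, so both s = 0 and w3 = 0.
w3 = w2 OR w1 must be 0, so both w2 = 0 and w1 = 0.
w2 = w1 OR q must be 0, so both w1 = 0 and q = 0.
Every assignment with w4 = 0 has s = 0; there are 2 such assignment(s).
  p=0, q=0, r=0, s=0
  p=1, q=0, r=1, s=0

0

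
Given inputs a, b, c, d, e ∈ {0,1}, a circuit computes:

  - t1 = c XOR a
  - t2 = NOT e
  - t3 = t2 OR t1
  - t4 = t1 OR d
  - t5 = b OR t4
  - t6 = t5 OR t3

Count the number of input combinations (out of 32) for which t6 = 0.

2

t6 = t5 OR t3 must be 0, so both t5 = 0 and t3 = 0.
t5 = b OR t4 must be 0, so both b = 0 and t4 = 0.
Satisfying assignments:
  a=0, b=0, c=0, d=0, e=1
  a=1, b=0, c=1, d=0, e=1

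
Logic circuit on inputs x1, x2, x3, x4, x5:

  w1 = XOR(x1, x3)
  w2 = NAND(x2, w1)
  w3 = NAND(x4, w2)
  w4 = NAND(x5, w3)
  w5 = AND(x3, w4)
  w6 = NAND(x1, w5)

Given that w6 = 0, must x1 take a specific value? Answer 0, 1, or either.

w6 = NAND(x1, w5) must be 0, so both x1 = 1 and w5 = 1.
w5 = AND(x3, w4) must be 1, so both x3 = 1 and w4 = 1.
Every assignment with w6 = 0 has x1 = 1; there are 6 such assignment(s).

1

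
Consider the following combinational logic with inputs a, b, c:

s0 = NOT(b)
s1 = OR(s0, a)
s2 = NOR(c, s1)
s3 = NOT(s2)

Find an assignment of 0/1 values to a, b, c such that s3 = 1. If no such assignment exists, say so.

s3 = NOT(s2) must be 1, so s2 = 0.
s2 = NOR(c, s1) must be 0, so at least one of c, s1 is 1.
Check with a=0, b=0, c=1:
s0 = NOT(b) = NOT 0 = 1
s1 = OR(s0, a) = OR(1, 0) = 1
s2 = NOR(c, s1) = NOR(1, 1) = 0
s3 = NOT(s2) = NOT 0 = 1
So s3 = 1 as required.

a=0, b=0, c=1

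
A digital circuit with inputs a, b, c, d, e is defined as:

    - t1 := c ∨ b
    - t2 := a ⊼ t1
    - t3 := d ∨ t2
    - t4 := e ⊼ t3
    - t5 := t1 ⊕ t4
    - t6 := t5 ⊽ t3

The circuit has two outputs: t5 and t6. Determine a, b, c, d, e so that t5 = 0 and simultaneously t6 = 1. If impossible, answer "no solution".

a=1, b=0, c=1, d=0, e=1

Check with a=1, b=0, c=1, d=0, e=1:
t1 = c ∨ b = 1 ∨ 0 = 1
t2 = a ⊼ t1 = 1 ⊼ 1 = 0
t3 = d ∨ t2 = 0 ∨ 0 = 0
t4 = e ⊼ t3 = 1 ⊼ 0 = 1
t5 = t1 ⊕ t4 = 1 ⊕ 1 = 0
t6 = t5 ⊽ t3 = 0 ⊽ 0 = 1
So t5 = 0 and t6 = 1.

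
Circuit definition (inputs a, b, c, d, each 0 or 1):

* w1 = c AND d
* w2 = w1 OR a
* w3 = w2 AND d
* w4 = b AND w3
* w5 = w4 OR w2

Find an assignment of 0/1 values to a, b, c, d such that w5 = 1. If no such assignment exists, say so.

w5 = w4 OR w2 must be 1, so at least one of w4, w2 is 1.
Check with a=1, b=1, c=0, d=0:
w1 = c AND d = 0 AND 0 = 0
w2 = w1 OR a = 0 OR 1 = 1
w3 = w2 AND d = 1 AND 0 = 0
w4 = b AND w3 = 1 AND 0 = 0
w5 = w4 OR w2 = 0 OR 1 = 1
So w5 = 1 as required.

a=1, b=1, c=0, d=0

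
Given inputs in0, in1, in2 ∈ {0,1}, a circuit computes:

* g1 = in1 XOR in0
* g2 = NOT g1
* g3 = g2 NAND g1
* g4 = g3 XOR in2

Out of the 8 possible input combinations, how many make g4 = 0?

4

g4 = g3 XOR in2 must be 0, so g3 and in2 are equal.
Satisfying assignments:
  in0=0, in1=0, in2=1
  in0=0, in1=1, in2=1
  in0=1, in1=0, in2=1
  in0=1, in1=1, in2=1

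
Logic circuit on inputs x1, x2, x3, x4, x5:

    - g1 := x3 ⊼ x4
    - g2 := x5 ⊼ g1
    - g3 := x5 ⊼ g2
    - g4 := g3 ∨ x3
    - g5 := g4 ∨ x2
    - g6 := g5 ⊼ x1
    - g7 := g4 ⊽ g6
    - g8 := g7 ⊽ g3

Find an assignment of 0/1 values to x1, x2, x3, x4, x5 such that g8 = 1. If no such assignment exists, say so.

g8 = g7 ⊽ g3 must be 1, so both g7 = 0 and g3 = 0.
Check with x1=0 x2=1 x3=1 x4=1 x5=1:
g1 = x3 ⊼ x4 = 1 ⊼ 1 = 0
g2 = x5 ⊼ g1 = 1 ⊼ 0 = 1
g3 = x5 ⊼ g2 = 1 ⊼ 1 = 0
g4 = g3 ∨ x3 = 0 ∨ 1 = 1
g5 = g4 ∨ x2 = 1 ∨ 1 = 1
g6 = g5 ⊼ x1 = 1 ⊼ 0 = 1
g7 = g4 ⊽ g6 = 1 ⊽ 1 = 0
g8 = g7 ⊽ g3 = 0 ⊽ 0 = 1
So g8 = 1 as required.

x1=0 x2=1 x3=1 x4=1 x5=1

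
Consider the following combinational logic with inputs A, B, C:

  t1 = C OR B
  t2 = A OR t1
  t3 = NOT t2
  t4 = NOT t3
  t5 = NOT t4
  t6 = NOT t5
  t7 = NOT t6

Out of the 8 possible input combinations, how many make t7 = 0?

t7 = NOT t6 must be 0, so t6 = 1.
Enumerating the 8 input combinations, 7 give t7 = 0 and 1 give t7 = 1.

7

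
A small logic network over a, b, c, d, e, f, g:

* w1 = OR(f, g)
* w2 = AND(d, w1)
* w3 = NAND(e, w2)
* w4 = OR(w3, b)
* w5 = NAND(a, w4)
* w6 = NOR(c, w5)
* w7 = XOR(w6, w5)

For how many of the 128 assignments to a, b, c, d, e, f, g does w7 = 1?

99

w7 = XOR(w6, w5) must be 1, so w6 and w5 differ.
Enumerating the 128 input combinations, 99 give w7 = 1 and 29 give w7 = 0.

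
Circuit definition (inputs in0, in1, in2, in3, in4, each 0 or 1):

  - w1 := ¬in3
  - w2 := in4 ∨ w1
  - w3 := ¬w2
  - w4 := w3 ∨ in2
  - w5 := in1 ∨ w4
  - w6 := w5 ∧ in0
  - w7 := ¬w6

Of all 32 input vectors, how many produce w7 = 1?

w7 = ¬w6 must be 1, so w6 = 0.
Enumerating the 32 input combinations, 19 give w7 = 1 and 13 give w7 = 0.

19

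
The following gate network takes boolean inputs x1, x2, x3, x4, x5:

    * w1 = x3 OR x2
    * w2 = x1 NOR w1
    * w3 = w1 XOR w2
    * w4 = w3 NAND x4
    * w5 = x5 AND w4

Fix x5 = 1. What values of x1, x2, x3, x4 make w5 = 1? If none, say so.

w5 = x5 AND w4 must be 1, so both x5 = 1 and w4 = 1.
Check with x5 = 1 and x1=1, x2=0, x3=1, x4=0:
w1 = x3 OR x2 = 1 OR 0 = 1
w2 = x1 NOR w1 = 1 NOR 1 = 0
w3 = w1 XOR w2 = 1 XOR 0 = 1
w4 = w3 NAND x4 = 1 NAND 0 = 1
w5 = x5 AND w4 = 1 AND 1 = 1
So w5 = 1.

x1=1 x2=0 x3=1 x4=0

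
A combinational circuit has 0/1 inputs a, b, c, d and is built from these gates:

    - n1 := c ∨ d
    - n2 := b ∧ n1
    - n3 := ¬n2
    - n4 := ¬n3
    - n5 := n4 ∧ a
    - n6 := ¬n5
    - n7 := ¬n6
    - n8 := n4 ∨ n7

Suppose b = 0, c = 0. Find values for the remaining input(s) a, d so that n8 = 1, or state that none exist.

With b = 0, c = 0 fixed, none of the 4 settings of a, d give n8 = 1.
For example, with a=1, d=0:
n1 = c ∨ d = 0 ∨ 0 = 0
n2 = b ∧ n1 = 0 ∧ 0 = 0
n3 = ¬n2 = ¬0 = 1
n4 = ¬n3 = ¬1 = 0
n5 = n4 ∧ a = 0 ∧ 1 = 0
n6 = ¬n5 = ¬0 = 1
n7 = ¬n6 = ¬1 = 0
n8 = n4 ∨ n7 = 0 ∨ 0 = 0
giving n8 = 0 ≠ 1.

no solution exists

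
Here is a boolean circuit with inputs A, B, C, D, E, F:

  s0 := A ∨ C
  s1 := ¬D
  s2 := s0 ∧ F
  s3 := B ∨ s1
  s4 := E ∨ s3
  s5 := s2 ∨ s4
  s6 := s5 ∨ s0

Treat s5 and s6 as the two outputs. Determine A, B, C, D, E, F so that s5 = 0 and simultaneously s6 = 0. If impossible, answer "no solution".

Check with A=0 B=0 C=0 D=1 E=0 F=0:
s0 = A ∨ C = 0 ∨ 0 = 0
s1 = ¬D = ¬1 = 0
s2 = s0 ∧ F = 0 ∧ 0 = 0
s3 = B ∨ s1 = 0 ∨ 0 = 0
s4 = E ∨ s3 = 0 ∨ 0 = 0
s5 = s2 ∨ s4 = 0 ∨ 0 = 0
s6 = s5 ∨ s0 = 0 ∨ 0 = 0
So s5 = 0 and s6 = 0.

A=0 B=0 C=0 D=1 E=0 F=0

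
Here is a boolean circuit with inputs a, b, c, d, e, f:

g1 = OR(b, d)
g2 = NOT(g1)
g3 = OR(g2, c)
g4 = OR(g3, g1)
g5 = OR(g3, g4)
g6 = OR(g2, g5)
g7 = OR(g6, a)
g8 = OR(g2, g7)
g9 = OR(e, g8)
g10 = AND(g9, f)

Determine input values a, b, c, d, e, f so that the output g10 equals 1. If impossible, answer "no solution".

a=0 b=1 c=1 d=0 e=0 f=1

g10 = AND(g9, f) must be 1, so both g9 = 1 and f = 1.
g9 = OR(e, g8) must be 1, so at least one of e, g8 is 1.
Check with a=0 b=1 c=1 d=0 e=0 f=1:
g1 = OR(b, d) = OR(1, 0) = 1
g2 = NOT(g1) = NOT 1 = 0
g3 = OR(g2, c) = OR(0, 1) = 1
g4 = OR(g3, g1) = OR(1, 1) = 1
g5 = OR(g3, g4) = OR(1, 1) = 1
g6 = OR(g2, g5) = OR(0, 1) = 1
g7 = OR(g6, a) = OR(1, 0) = 1
g8 = OR(g2, g7) = OR(0, 1) = 1
g9 = OR(e, g8) = OR(0, 1) = 1
g10 = AND(g9, f) = AND(1, 1) = 1
So g10 = 1 as required.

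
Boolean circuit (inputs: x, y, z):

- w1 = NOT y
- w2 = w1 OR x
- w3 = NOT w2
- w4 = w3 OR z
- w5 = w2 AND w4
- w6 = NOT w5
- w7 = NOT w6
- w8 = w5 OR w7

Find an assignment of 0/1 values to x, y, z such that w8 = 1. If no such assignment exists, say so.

w8 = w5 OR w7 must be 1, so at least one of w5, w7 is 1.
Check with x=1, y=0, z=1:
w1 = NOT y = NOT 0 = 1
w2 = w1 OR x = 1 OR 1 = 1
w3 = NOT w2 = NOT 1 = 0
w4 = w3 OR z = 0 OR 1 = 1
w5 = w2 AND w4 = 1 AND 1 = 1
w6 = NOT w5 = NOT 1 = 0
w7 = NOT w6 = NOT 0 = 1
w8 = w5 OR w7 = 1 OR 1 = 1
So w8 = 1 as required.

x=1, y=0, z=1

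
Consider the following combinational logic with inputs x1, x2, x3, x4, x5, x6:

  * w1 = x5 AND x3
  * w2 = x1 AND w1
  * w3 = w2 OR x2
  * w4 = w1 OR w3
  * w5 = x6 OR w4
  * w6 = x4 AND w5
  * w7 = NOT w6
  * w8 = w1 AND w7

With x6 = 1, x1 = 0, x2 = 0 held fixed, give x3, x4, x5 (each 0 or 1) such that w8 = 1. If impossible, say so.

w8 = w1 AND w7 must be 1, so both w1 = 1 and w7 = 1.
Check with x6 = 1, x1 = 0, x2 = 0 and x3=1, x4=0, x5=1:
w1 = x5 AND x3 = 1 AND 1 = 1
w2 = x1 AND w1 = 0 AND 1 = 0
w3 = w2 OR x2 = 0 OR 0 = 0
w4 = w1 OR w3 = 1 OR 0 = 1
w5 = x6 OR w4 = 1 OR 1 = 1
w6 = x4 AND w5 = 0 AND 1 = 0
w7 = NOT w6 = NOT 0 = 1
w8 = w1 AND w7 = 1 AND 1 = 1
So w8 = 1.

x3=1, x4=0, x5=1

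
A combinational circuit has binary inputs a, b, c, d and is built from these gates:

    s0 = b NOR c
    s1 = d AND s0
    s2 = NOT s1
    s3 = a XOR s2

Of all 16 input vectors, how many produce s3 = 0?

s3 = a XOR s2 must be 0, so a and s2 are equal.
Enumerating the 16 input combinations, 8 give s3 = 0 and 8 give s3 = 1.

8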